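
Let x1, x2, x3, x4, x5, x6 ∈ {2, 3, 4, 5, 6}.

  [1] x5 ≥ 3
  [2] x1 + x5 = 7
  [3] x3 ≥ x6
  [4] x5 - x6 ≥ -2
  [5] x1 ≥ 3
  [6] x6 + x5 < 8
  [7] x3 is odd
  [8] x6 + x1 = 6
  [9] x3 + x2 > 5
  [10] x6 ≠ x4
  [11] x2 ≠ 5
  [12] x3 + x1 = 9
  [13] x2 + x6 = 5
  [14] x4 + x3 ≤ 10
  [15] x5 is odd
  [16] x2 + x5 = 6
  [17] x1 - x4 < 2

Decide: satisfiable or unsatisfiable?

The assignment x1 = 4, x2 = 3, x3 = 5, x4 = 3, x5 = 3, x6 = 2 works:
  constraint 2 holds since x1 + x5 = 7.
  constraint 4 holds since x5 - x6 = 1.
  constraint 6 holds since x6 + x5 = 5.
The rest check out directly.

Satisfiable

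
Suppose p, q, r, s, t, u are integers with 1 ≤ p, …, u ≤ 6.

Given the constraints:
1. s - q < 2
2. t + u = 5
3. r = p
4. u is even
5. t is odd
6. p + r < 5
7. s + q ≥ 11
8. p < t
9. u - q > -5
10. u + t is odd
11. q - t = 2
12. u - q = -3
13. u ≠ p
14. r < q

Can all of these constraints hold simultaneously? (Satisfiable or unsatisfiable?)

Satisfiable

One satisfying assignment is p = 1, q = 5, r = 1, s = 6, t = 3, u = 2.
For the less obvious constraints — constraint 1: s - q = 1; constraint 2: t + u = 5; constraint 6: p + r = 2 — and the others hold by inspection.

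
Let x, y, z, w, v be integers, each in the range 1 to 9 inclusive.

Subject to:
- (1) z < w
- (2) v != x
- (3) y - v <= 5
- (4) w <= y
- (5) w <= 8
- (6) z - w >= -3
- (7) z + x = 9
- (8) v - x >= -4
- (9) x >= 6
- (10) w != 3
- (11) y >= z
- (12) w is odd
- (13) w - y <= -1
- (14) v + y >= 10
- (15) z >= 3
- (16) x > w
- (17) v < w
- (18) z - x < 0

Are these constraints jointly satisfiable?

Satisfiable

Setting (x, y, z, w, v) = (6, 9, 3, 5, 4) satisfies everything: constraint 3: y - v = 5; constraint 6: z - w = -2; constraint 7: z + x = 9, and the others follow.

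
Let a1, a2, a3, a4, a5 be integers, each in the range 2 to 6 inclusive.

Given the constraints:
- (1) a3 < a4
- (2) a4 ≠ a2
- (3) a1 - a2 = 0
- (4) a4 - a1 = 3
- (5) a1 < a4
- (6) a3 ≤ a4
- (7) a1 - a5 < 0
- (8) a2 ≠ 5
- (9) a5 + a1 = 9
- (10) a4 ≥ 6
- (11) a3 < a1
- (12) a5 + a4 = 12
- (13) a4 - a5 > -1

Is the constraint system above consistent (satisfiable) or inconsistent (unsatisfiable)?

The assignment a1 = 3, a2 = 3, a3 = 2, a4 = 6, a5 = 6 works:
  constraint 3 holds since a1 - a2 = 0.
  constraint 4 holds since a4 - a1 = 3.
  constraint 7 holds since a1 - a5 = -3.
The rest check out directly.

Satisfiable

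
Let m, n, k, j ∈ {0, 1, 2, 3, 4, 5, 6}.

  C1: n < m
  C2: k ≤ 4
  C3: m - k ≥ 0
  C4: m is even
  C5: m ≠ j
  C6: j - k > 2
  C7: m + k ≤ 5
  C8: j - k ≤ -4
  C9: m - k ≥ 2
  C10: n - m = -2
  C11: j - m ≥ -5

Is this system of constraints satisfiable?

Unsatisfiable

Constraints 8, 9, and 11 give m − k ≥ 2, k − j ≥ 4, j − m ≥ -5.
Adding all 3 inequalities: the left sides telescope to 0, and the right sides sum to 2 + 4 + (-5) = 1. So 0 ≥ 1, which is false.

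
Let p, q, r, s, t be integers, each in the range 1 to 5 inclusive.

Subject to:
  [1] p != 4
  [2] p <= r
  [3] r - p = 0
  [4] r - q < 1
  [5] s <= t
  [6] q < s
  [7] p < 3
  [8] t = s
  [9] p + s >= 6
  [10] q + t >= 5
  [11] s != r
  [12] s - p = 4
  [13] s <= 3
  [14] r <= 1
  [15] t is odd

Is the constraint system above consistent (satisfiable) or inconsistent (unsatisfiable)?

From constraints 2 and 14: p ≤ r ≤ 1. From constraint 13: s ≤ 3. Hence p + s ≤ 4. But constraint 9 requires p + s ≥ 6, and 6 > 4. Contradiction.

Unsatisfiable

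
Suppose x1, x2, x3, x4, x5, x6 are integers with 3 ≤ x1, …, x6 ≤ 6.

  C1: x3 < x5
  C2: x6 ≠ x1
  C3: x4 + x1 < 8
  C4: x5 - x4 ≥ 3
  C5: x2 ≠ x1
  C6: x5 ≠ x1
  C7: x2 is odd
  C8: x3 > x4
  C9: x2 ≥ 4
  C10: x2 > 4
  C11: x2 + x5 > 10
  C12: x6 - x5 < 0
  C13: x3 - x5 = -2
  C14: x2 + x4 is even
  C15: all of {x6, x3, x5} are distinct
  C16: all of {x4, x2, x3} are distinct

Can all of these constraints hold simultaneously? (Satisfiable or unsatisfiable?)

Satisfiable

One satisfying assignment is x1 = 3, x2 = 5, x3 = 4, x4 = 3, x5 = 6, x6 = 5.
For the less obvious constraints — constraint 3: x4 + x1 = 6; constraint 4: x5 - x4 = 3 — and the others hold by inspection.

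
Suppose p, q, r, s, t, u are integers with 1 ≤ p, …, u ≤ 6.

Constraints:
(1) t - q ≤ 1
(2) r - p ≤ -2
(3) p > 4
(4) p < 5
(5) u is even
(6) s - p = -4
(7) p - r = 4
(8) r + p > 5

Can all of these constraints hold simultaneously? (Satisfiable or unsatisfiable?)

Unsatisfiable

From constraint 3: p ≥ 5. From constraint 4: p ≤ 4. But 4 < 5, so no value of p works.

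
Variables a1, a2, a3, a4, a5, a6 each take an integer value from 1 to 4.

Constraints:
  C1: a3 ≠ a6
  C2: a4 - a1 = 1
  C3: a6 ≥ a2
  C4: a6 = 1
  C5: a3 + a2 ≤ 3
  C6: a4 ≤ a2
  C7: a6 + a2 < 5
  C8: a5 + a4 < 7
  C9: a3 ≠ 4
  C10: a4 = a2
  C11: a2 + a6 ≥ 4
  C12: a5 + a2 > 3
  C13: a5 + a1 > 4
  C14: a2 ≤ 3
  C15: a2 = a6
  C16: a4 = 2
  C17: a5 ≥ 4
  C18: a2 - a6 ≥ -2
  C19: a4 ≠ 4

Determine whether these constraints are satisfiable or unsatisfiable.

Constraint 16 fixes a4 = 2 and constraint 4 fixes a6 = 1. Constraints 10 and 15 give a4 = a2 = a6, so a4 = a6. But 2 ≠ 1 — contradiction.

Unsatisfiable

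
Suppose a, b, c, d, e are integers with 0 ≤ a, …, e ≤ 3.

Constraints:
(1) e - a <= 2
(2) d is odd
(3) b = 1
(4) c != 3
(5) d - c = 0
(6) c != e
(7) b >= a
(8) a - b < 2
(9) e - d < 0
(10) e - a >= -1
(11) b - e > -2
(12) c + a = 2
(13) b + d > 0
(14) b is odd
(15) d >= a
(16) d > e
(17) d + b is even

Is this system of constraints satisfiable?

Satisfiable

The assignment a = 1, b = 1, c = 1, d = 1, e = 0 works:
  constraint 1 holds since e - a = -1.
  constraint 5 holds since d - c = 0.
The rest check out directly.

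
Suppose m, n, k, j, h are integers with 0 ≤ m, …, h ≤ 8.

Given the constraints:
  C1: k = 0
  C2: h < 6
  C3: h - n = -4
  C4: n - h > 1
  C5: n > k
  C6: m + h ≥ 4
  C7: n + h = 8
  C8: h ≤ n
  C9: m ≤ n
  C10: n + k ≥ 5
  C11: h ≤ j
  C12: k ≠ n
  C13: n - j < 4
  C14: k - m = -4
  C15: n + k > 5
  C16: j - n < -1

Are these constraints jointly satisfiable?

Take m = 4, n = 6, k = 0, j = 4, h = 2. Then constraint 3: h - n = -4; constraint 4: n - h = 4, and every other listed constraint is also met.

Satisfiable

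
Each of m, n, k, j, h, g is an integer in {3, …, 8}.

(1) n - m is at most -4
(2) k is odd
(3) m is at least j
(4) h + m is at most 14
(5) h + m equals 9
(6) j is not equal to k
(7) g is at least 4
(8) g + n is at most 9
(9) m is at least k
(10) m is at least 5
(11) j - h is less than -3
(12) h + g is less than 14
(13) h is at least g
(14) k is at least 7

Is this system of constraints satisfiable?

From constraints 7 and 13: h ≥ g ≥ 4. From constraints 9 and 14: m ≥ k ≥ 7. Hence h + m ≥ 11. But constraint 5 requires h + m = 9, and 9 < 11. Contradiction.

Unsatisfiable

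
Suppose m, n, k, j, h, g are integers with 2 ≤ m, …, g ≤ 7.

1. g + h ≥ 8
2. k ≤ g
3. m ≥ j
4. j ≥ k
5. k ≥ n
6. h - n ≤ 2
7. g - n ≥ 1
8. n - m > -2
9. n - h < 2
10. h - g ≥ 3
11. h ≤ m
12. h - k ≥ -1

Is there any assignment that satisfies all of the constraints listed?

Unsatisfiable

Constraints 6, 7, and 10 give n − h ≥ -2, h − g ≥ 3, g − n ≥ 1.
Adding all 3 inequalities: the left sides telescope to 0, and the right sides sum to (-2) + 3 + 1 = 2. So 0 ≥ 2, which is false.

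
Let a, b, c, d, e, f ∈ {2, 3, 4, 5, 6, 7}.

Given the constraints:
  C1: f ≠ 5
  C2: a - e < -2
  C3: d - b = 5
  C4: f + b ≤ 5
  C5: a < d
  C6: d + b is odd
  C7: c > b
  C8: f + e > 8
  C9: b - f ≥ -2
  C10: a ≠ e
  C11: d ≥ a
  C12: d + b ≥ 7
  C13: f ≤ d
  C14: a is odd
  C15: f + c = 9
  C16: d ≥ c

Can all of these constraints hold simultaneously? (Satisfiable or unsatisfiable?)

Satisfiable

Take a = 3, b = 2, c = 6, d = 7, e = 6, f = 3. Then constraint 2: a - e = -3; constraint 3: d - b = 5, and every other listed constraint is also met.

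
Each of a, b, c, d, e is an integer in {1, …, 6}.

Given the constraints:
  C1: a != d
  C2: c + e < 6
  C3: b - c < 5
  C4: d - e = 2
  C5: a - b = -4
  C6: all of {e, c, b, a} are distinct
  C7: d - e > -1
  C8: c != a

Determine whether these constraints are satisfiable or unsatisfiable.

Try a = 2, b = 6, c = 4, d = 3, e = 1.
Check constraint 2: c + e = 5; constraint 3: b - c = 2. The remaining constraints are straightforward to verify.

Satisfiable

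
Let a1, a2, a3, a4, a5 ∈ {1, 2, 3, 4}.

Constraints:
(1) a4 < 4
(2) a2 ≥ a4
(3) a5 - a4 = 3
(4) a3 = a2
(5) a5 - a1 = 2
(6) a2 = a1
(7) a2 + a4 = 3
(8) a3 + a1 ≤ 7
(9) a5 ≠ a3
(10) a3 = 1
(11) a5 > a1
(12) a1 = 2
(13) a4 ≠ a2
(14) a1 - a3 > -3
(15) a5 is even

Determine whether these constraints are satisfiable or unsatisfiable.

Unsatisfiable

Constraint 10 fixes a3 = 1 and constraint 12 fixes a1 = 2. Constraints 4 and 6 give a3 = a2 = a1, so a3 = a1. But 1 ≠ 2 — contradiction.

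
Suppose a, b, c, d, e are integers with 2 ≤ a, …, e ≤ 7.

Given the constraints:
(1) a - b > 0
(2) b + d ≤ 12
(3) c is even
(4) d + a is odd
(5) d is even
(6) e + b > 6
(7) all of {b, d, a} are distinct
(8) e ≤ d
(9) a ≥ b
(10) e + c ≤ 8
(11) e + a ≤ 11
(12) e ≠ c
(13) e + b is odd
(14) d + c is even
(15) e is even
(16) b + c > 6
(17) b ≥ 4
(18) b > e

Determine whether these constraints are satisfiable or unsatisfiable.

The assignment a = 7, b = 5, c = 4, d = 6, e = 2 works:
  constraint 1 holds since a - b = 2.
  constraint 2 holds since b + d = 11.
  constraint 6 holds since e + b = 7.
The rest check out directly.

Satisfiable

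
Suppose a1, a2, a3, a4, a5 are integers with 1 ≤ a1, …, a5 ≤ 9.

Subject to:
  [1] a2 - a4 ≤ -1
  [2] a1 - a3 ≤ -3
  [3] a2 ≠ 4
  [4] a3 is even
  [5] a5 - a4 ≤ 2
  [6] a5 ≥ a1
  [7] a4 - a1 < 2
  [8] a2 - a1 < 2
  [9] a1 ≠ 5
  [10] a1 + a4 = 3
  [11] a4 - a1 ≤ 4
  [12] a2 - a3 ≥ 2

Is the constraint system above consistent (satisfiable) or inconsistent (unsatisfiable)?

Unsatisfiable

Constraints 1, 2, 11, and 12 give a2 − a3 ≥ 2, a3 − a1 ≥ 3, a1 − a4 ≥ -4, a4 − a2 ≥ 1.
Adding all 4 inequalities: the left sides telescope to 0, and the right sides sum to 2 + 3 + (-4) + 1 = 2. So 0 ≥ 2, which is false.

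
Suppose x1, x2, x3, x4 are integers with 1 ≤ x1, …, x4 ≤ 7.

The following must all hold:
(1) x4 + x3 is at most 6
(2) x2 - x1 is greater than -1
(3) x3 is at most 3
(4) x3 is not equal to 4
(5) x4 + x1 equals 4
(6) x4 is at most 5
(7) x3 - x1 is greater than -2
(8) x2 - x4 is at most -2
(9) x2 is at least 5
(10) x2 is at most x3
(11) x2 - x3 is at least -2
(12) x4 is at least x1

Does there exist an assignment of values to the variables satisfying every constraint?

Unsatisfiable

From constraints 9 and 10: x3 ≥ x2 and x2 ≥ 5, so x3 ≥ 5. From constraint 3: x3 ≤ 3. But 3 < 5, so no value of x3 works.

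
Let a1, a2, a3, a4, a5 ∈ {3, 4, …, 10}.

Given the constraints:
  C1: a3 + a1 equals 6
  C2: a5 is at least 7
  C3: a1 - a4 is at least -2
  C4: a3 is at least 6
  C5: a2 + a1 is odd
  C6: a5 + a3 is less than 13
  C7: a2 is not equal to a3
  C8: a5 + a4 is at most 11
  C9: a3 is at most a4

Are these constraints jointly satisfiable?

From constraint 2: a5 ≥ 7. From constraints 4 and 9: a4 ≥ a3 ≥ 6. Hence a5 + a4 ≥ 13. But constraint 8 requires a5 + a4 ≤ 11, and 11 < 13. Contradiction.

Unsatisfiable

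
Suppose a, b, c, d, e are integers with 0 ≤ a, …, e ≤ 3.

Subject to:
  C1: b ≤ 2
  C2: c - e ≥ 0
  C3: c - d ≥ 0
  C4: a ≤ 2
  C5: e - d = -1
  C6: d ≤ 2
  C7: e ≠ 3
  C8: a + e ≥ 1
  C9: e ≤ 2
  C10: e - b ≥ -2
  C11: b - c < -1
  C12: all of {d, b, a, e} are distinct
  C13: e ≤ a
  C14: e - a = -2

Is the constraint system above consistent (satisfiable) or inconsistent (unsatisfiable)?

Constraints 1, 4, 6, and 9 confine each of d, b, a, e to the 3 values {0, …, 2} (the domain already gives each ≥ 0).
Constraint 12 requires all 4 of them to be distinct, but only 3 values are available — impossible by the pigeonhole principle.

Unsatisfiable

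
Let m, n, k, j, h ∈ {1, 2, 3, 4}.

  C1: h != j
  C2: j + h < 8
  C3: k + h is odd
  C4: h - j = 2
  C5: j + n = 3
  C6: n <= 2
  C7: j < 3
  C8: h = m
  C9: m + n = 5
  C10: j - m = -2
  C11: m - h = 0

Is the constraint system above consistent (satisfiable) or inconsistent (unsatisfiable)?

Satisfiable

One satisfying assignment is m = 4, n = 1, k = 3, j = 2, h = 4.
For the less obvious constraints — constraint 2: j + h = 6; constraint 4: h - j = 2 — and the others hold by inspection.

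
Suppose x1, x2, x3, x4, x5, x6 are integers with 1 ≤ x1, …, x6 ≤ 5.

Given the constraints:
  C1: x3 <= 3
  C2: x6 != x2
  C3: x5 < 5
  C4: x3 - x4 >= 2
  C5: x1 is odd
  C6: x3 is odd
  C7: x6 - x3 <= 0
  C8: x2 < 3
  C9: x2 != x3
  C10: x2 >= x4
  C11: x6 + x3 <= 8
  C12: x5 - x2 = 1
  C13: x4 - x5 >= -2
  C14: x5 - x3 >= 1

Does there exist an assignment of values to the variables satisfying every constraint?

Unsatisfiable

Constraints 4, 13, and 14 give x3 − x4 ≥ 2, x4 − x5 ≥ -2, x5 − x3 ≥ 1.
Adding all 3 inequalities: the left sides telescope to 0, and the right sides sum to 2 + (-2) + 1 = 1. So 0 ≥ 1, which is false.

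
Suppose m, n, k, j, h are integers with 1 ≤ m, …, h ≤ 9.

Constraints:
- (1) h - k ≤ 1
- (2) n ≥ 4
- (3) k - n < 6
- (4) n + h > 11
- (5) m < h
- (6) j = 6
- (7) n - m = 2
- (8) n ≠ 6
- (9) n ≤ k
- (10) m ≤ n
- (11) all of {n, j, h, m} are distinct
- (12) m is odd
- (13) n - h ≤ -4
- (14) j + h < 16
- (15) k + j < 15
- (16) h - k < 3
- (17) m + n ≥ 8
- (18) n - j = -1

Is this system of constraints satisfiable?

Try m = 3, n = 5, k = 8, j = 6, h = 9.
Check constraint 1: h - k = 1; constraint 3: k - n = 3; constraint 4: n + h = 14. The remaining constraints are straightforward to verify.

Satisfiable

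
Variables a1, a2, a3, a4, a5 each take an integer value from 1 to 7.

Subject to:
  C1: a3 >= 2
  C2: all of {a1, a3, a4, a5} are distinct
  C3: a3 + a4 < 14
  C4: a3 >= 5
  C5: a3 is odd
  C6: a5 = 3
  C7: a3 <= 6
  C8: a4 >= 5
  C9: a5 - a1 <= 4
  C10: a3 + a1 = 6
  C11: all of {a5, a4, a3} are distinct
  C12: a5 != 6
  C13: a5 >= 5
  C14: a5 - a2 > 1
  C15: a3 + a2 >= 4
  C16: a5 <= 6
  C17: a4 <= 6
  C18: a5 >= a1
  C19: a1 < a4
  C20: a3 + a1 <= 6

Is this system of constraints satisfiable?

Unsatisfiable

Constraints 4, 7, 8, 13, 16, and 17 confine each of a5, a4, a3 to the 2 values {5, 6}.
Constraint 11 requires all 3 of them to be distinct, but only 2 values are available — impossible by the pigeonhole principle.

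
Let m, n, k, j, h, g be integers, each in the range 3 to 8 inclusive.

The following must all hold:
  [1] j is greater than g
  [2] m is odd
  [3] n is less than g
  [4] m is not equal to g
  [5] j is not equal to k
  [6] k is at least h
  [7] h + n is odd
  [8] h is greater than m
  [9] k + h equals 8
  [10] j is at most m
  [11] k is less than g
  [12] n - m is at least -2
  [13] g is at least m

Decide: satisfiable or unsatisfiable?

Unsatisfiable

Constraints 1, 6, 8, 10, and 11 give m < h, h ≤ k, k < g, g < j, j ≤ m. Chaining: m < h ≤ k < g < j ≤ m, which forces m < m — impossible.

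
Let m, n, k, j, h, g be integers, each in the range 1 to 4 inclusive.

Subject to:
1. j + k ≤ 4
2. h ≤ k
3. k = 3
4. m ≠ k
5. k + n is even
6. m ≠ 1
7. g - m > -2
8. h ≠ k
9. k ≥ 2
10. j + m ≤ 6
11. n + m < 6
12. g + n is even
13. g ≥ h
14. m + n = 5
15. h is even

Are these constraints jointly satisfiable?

Satisfiable

Try m = 2, n = 3, k = 3, j = 1, h = 2, g = 3.
Check constraint 1: j + k = 4; constraint 7: g - m = 1; constraint 10: j + m = 3. The remaining constraints are straightforward to verify.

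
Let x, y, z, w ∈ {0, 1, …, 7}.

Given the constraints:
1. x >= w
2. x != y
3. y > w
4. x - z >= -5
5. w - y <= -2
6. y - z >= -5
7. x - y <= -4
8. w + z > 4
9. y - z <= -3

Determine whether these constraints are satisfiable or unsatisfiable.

Constraints 4, 7, and 9 give x − z ≥ -5, z − y ≥ 3, y − x ≥ 4.
Adding all 3 inequalities: the left sides telescope to 0, and the right sides sum to (-5) + 3 + 4 = 2. So 0 ≥ 2, which is false.

Unsatisfiable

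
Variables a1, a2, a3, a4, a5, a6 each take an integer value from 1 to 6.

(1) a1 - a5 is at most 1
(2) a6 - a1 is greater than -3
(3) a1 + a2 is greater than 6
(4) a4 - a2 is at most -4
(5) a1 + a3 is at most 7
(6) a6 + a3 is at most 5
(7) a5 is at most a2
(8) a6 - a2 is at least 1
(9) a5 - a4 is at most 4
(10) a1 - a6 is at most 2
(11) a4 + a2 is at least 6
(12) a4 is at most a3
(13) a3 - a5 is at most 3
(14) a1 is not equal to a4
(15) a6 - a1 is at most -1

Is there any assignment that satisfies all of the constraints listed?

Constraints 1, 4, 8, 9, and 15 give a4 − a5 ≥ -4, a5 − a1 ≥ -1, a1 − a6 ≥ 1, a6 − a2 ≥ 1, a2 − a4 ≥ 4.
Adding all 5 inequalities: the left sides telescope to 0, and the right sides sum to (-4) + (-1) + 1 + 1 + 4 = 1. So 0 ≥ 1, which is false.

Unsatisfiable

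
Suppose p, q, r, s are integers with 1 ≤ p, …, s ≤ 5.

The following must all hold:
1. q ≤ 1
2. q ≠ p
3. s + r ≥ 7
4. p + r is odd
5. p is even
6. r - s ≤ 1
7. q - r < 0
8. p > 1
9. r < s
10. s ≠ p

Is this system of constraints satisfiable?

One satisfying assignment is p = 2, q = 1, r = 3, s = 4.
For the less obvious constraints — constraint 3: s + r = 7; constraint 6: r - s = -1 — and the others hold by inspection.

Satisfiable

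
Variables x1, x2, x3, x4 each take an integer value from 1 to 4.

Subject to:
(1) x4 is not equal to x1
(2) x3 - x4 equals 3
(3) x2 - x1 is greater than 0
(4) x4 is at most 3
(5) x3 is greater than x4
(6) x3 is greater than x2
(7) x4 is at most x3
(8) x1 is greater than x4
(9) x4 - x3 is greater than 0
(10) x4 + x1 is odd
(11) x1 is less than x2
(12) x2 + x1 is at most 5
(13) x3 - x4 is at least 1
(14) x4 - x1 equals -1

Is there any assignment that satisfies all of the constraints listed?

Constraints 6, 8, 9, and 11 give x4 < x1, x1 < x2, x2 < x3, x3 < x4. Chaining: x4 < x1 < x2 < x3 < x4, which forces x4 < x4 — impossible.

Unsatisfiable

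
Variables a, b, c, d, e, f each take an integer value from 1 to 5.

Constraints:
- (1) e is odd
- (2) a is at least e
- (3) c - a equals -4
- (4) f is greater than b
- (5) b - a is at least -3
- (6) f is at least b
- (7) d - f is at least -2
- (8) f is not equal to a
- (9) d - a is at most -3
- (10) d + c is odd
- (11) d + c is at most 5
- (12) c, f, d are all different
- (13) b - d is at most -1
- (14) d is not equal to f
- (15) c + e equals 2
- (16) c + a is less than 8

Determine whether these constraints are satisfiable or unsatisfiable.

Unsatisfiable

Constraints 5, 9, and 13 give b − a ≥ -3, a − d ≥ 3, d − b ≥ 1.
Adding all 3 inequalities: the left sides telescope to 0, and the right sides sum to (-3) + 3 + 1 = 1. So 0 ≥ 1, which is false.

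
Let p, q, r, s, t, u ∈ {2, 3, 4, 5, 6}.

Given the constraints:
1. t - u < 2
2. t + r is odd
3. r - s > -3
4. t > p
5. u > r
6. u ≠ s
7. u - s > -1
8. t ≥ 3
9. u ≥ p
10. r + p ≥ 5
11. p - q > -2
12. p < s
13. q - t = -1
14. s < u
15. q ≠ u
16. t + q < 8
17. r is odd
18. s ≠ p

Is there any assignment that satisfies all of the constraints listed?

Satisfiable

One satisfying assignment is p = 2, q = 3, r = 3, s = 3, t = 4, u = 4.
For the less obvious constraints — constraint 1: t - u = 0; constraint 3: r - s = 0 — and the others hold by inspection.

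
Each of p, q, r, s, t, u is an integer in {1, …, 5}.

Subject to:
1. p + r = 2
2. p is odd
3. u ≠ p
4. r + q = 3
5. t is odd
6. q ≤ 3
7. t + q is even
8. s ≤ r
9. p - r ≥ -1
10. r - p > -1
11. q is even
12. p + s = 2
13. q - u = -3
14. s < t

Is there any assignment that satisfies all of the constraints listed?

Unsatisfiable

Constraint 5 makes t odd and constraint 11 makes q even, so t + q must be odd. Constraint 7 says t + q is even — contradiction.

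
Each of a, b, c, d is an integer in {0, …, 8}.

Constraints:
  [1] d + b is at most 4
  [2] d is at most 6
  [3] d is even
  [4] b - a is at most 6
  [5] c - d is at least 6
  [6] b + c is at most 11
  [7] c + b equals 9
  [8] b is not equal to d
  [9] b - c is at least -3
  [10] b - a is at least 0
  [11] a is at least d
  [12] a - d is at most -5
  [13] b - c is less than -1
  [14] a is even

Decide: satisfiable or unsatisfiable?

Constraints 4, 5, 9, and 12 give d − a ≥ 5, a − b ≥ -6, b − c ≥ -3, c − d ≥ 6.
Adding all 4 inequalities: the left sides telescope to 0, and the right sides sum to 5 + (-6) + (-3) + 6 = 2. So 0 ≥ 2, which is false.

Unsatisfiable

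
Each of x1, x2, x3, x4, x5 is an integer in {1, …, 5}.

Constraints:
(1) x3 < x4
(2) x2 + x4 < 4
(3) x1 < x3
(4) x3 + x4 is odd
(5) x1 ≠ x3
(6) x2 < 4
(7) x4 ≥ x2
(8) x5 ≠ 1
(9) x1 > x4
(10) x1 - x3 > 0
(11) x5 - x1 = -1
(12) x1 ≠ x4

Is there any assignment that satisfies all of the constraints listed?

Constraints 1, 3, and 9 give x4 < x1, x1 < x3, x3 < x4. Chaining: x4 < x1 < x3 < x4, which forces x4 < x4 — impossible.

Unsatisfiable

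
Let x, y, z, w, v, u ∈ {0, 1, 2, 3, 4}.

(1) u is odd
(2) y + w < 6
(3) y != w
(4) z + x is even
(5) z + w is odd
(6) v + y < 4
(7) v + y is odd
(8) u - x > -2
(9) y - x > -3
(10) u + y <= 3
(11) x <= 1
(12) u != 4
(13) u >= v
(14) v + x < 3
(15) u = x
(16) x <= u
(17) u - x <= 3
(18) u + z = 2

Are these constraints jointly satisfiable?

One satisfying assignment is x = 1, y = 0, z = 1, w = 4, v = 1, u = 1.
For the less obvious constraints — constraint 2: y + w = 4; constraint 6: v + y = 1 — and the others hold by inspection.

Satisfiable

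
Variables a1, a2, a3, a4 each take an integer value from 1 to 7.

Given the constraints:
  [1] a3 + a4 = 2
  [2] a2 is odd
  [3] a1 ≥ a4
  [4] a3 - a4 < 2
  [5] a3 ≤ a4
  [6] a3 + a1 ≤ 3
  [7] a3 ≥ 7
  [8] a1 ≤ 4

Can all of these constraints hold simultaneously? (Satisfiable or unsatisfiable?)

From constraints 5 and 7: a4 ≥ a3 and a3 ≥ 7, so a4 ≥ 7. From constraints 3 and 8: a4 ≤ a1 and a1 ≤ 4, so a4 ≤ 4. But 4 < 7, so no value of a4 works.

Unsatisfiable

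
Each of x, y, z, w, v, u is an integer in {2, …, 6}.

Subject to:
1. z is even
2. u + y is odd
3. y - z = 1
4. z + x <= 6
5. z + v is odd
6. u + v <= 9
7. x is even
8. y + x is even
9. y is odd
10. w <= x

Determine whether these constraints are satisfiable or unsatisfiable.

Unsatisfiable

Constraint 9 makes y odd and constraint 7 makes x even, so y + x must be odd. Constraint 8 says y + x is even — contradiction.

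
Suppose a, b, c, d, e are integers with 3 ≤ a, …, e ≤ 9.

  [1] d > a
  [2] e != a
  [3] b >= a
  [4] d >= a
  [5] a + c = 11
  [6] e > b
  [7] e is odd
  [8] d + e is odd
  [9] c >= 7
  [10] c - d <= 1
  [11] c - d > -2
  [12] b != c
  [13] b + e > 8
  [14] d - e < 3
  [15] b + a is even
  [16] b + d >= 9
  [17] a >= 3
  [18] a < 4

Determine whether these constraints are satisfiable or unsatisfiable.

Satisfiable

One satisfying assignment is a = 3, b = 3, c = 8, d = 8, e = 7.
For the less obvious constraints — constraint 5: a + c = 11; constraint 10: c - d = 0 — and the others hold by inspection.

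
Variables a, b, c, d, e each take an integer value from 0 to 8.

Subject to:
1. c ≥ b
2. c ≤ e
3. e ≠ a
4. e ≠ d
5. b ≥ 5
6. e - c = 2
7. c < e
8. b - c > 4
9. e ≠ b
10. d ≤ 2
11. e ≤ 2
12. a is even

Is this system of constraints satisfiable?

Unsatisfiable

From constraints 1 and 5: c ≥ b and b ≥ 5, so c ≥ 5. From constraints 2 and 11: c ≤ e and e ≤ 2, so c ≤ 2. But 2 < 5, so no value of c works.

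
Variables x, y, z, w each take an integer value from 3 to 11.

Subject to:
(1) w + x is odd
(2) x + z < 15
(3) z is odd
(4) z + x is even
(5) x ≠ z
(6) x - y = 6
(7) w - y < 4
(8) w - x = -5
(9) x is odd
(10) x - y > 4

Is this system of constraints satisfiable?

Satisfiable

One satisfying assignment is x = 9, y = 3, z = 5, w = 4.
For the less obvious constraints — constraint 2: x + z = 14; constraint 6: x - y = 6 — and the others hold by inspection.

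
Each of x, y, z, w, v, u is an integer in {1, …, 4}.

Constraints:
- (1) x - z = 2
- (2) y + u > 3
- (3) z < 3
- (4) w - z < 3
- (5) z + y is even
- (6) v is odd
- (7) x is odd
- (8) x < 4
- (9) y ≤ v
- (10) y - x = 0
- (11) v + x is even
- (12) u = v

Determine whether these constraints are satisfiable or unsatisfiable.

The assignment x = 3, y = 3, z = 1, w = 1, v = 3, u = 3 works:
  constraint 1 holds since x - z = 2.
  constraint 2 holds since y + u = 6.
The rest check out directly.

Satisfiable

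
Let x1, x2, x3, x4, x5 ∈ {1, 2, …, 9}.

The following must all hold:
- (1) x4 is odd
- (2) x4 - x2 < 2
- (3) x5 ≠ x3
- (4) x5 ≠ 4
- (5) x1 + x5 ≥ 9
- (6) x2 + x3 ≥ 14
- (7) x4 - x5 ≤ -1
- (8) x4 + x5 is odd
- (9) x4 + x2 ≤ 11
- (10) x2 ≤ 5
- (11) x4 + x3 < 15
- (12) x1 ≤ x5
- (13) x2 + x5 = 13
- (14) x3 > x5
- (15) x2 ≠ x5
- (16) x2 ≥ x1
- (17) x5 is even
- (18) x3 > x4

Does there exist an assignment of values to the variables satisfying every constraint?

Take x1 = 3, x2 = 5, x3 = 9, x4 = 5, x5 = 8. Then constraint 2: x4 - x2 = 0; constraint 5: x1 + x5 = 11; constraint 6: x2 + x3 = 14, and every other listed constraint is also met.

Satisfiable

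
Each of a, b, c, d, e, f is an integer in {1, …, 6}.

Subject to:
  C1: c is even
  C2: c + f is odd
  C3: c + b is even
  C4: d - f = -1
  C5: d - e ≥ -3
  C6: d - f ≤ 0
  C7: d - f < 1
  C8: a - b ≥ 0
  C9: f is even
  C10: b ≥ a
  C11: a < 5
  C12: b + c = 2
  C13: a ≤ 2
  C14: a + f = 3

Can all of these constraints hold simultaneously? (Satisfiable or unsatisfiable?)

Unsatisfiable

Constraint 1 makes c even and constraint 9 makes f even, so c + f must be even. Constraint 2 says c + f is odd — contradiction.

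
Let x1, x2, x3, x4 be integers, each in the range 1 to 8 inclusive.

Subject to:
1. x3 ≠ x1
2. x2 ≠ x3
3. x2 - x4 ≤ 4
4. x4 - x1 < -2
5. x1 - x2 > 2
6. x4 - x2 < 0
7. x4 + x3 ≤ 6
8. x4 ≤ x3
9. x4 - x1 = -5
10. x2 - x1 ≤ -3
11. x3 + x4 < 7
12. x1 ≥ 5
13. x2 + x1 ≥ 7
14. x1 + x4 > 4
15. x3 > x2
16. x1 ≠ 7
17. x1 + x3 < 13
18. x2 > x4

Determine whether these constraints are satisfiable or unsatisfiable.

Satisfiable

Take x1 = 6, x2 = 2, x3 = 5, x4 = 1. Then constraint 3: x2 - x4 = 1; constraint 4: x4 - x1 = -5; constraint 5: x1 - x2 = 4, and every other listed constraint is also met.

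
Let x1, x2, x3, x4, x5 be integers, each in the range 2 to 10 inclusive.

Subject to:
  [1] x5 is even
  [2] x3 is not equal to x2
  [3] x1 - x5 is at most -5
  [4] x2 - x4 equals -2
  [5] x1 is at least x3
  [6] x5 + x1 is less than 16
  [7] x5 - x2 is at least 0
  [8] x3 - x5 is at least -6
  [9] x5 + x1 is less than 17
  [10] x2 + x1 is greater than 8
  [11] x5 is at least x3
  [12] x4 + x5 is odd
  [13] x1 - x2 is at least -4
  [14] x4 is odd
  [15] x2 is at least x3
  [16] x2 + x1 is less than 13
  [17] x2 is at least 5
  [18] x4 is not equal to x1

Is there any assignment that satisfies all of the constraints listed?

Setting (x1, x2, x3, x4, x5) = (4, 7, 4, 9, 10) satisfies everything: constraint 3: x1 - x5 = -6; constraint 4: x2 - x4 = -2; constraint 6: x5 + x1 = 14, and the others follow.

Satisfiable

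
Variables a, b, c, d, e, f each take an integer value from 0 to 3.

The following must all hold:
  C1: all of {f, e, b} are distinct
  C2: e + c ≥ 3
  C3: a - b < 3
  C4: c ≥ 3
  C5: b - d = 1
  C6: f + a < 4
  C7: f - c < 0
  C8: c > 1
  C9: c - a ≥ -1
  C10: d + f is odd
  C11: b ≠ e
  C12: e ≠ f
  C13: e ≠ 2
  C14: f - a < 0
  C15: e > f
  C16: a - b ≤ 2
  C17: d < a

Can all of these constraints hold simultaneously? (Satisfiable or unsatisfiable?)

Take a = 2, b = 2, c = 3, d = 1, e = 3, f = 0. Then constraint 2: e + c = 6; constraint 3: a - b = 0, and every other listed constraint is also met.

Satisfiable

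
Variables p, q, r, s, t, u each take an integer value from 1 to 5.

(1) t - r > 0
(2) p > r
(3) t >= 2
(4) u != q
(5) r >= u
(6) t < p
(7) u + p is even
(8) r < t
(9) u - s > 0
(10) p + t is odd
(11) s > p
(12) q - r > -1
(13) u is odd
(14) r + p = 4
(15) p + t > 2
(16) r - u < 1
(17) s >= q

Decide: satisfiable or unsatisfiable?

Unsatisfiable

Constraints 1, 5, 6, 9, and 11 give u ≤ r, r < t, t < p, p < s, s < u. Chaining: u ≤ r < t < p < s < u, which forces u < u — impossible.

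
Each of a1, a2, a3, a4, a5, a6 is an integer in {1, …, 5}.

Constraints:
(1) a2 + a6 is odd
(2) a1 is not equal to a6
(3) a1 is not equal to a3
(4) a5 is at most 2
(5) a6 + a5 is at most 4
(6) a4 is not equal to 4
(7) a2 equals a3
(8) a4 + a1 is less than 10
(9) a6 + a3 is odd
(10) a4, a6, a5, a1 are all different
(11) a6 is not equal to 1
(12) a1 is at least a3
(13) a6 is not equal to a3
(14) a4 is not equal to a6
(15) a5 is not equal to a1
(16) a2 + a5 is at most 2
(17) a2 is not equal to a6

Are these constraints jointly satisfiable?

Satisfiable

Take a1 = 4, a2 = 1, a3 = 1, a4 = 3, a5 = 1, a6 = 2. Then constraint 5: a6 + a5 = 3; constraint 8: a4 + a1 = 7, and every other listed constraint is also met.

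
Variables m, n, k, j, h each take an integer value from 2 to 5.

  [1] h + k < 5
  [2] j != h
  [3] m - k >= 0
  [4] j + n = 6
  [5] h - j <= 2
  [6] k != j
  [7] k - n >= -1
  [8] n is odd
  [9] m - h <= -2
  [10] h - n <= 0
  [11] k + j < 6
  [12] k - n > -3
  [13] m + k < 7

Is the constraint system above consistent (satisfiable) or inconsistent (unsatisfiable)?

Unsatisfiable

Constraints 3, 7, 9, and 10 give h − m ≥ 2, m − k ≥ 0, k − n ≥ -1, n − h ≥ 0.
Adding all 4 inequalities: the left sides telescope to 0, and the right sides sum to 2 + 0 + (-1) + 0 = 1. So 0 ≥ 1, which is false.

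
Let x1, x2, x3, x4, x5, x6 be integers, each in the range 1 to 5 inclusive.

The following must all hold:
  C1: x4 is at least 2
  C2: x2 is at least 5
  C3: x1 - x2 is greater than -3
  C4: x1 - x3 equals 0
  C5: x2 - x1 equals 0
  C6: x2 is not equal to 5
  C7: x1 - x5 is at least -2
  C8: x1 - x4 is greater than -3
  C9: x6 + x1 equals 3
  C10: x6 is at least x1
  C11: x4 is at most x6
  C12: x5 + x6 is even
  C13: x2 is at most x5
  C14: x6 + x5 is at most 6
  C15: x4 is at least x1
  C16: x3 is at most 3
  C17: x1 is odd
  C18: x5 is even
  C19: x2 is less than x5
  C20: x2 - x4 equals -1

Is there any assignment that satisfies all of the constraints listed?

From constraints 1 and 11: x6 ≥ x4 ≥ 2. From constraints 2 and 13: x5 ≥ x2 ≥ 5. Hence x6 + x5 ≥ 7. But constraint 14 requires x6 + x5 ≤ 6, and 6 < 7. Contradiction.

Unsatisfiable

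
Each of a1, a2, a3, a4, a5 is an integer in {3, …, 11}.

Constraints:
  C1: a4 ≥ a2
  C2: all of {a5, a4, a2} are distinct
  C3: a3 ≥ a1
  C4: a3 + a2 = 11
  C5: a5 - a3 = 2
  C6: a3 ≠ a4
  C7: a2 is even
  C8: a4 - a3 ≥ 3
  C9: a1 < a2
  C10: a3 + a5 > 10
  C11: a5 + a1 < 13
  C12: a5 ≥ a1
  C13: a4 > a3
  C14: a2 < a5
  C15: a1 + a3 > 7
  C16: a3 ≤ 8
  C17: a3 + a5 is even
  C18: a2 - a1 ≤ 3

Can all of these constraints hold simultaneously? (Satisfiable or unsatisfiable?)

Try a1 = 5, a2 = 6, a3 = 5, a4 = 11, a5 = 7.
Check constraint 4: a3 + a2 = 11; constraint 5: a5 - a3 = 2; constraint 8: a4 - a3 = 6. The remaining constraints are straightforward to verify.

Satisfiable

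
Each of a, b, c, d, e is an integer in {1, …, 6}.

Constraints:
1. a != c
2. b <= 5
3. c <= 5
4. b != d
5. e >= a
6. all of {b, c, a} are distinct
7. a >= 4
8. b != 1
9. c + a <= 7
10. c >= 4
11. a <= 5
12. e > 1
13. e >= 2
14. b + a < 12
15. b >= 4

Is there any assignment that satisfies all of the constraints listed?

Unsatisfiable

Constraints 2, 3, 7, 10, 11, and 15 confine each of b, c, a to the 2 values {4, 5}.
Constraint 6 requires all 3 of them to be distinct, but only 2 values are available — impossible by the pigeonhole principle.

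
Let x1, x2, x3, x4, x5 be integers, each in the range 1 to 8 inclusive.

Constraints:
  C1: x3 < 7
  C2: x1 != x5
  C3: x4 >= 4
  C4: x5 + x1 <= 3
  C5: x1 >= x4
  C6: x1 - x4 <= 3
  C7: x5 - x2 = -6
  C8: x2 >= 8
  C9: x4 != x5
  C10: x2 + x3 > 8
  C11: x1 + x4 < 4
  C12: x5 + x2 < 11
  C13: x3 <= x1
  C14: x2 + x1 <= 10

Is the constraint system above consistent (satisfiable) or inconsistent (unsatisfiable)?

From constraint 8: x2 ≥ 8. From constraints 3 and 5: x1 ≥ x4 ≥ 4. Hence x2 + x1 ≥ 12. But constraint 14 requires x2 + x1 ≤ 10, and 10 < 12. Contradiction.

Unsatisfiable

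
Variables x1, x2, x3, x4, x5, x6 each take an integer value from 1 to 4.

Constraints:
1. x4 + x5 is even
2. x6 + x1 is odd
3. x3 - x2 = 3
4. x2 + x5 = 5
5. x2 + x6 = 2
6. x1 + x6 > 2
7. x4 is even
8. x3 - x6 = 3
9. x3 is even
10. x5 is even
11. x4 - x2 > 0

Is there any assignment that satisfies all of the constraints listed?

Take x1 = 4, x2 = 1, x3 = 4, x4 = 2, x5 = 4, x6 = 1. Then constraint 3: x3 - x2 = 3; constraint 4: x2 + x5 = 5, and every other listed constraint is also met.

Satisfiable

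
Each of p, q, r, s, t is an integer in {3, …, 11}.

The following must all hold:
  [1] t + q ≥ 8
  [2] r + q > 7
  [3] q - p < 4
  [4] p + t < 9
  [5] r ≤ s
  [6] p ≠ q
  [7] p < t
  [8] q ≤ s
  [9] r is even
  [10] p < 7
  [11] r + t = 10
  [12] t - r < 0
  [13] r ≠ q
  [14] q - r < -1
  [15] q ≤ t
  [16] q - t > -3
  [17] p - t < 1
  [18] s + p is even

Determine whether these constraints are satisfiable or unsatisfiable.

Try p = 3, q = 4, r = 6, s = 9, t = 4.
Check constraint 1: t + q = 8; constraint 2: r + q = 10; constraint 3: q - p = 1. The remaining constraints are straightforward to verify.

Satisfiable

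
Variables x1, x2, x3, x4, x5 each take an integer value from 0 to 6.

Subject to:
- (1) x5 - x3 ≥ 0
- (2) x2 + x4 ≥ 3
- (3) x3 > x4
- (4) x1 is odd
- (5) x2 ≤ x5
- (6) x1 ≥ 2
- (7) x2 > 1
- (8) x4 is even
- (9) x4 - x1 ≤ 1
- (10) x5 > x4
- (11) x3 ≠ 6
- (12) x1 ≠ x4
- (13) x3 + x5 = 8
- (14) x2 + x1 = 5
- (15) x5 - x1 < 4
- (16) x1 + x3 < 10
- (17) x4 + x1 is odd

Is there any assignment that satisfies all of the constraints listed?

Satisfiable

Take x1 = 3, x2 = 2, x3 = 4, x4 = 2, x5 = 4. Then constraint 1: x5 - x3 = 0; constraint 2: x2 + x4 = 4; constraint 9: x4 - x1 = -1, and every other listed constraint is also met.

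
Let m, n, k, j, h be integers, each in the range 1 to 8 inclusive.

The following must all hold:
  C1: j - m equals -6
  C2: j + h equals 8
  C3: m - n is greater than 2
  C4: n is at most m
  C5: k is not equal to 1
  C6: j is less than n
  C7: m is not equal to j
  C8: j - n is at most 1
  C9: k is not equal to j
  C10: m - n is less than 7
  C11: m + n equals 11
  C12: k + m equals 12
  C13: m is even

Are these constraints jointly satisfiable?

Satisfiable

Setting (m, n, k, j, h) = (8, 3, 4, 2, 6) satisfies everything: constraint 1: j - m = -6; constraint 2: j + h = 8; constraint 3: m - n = 5, and the others follow.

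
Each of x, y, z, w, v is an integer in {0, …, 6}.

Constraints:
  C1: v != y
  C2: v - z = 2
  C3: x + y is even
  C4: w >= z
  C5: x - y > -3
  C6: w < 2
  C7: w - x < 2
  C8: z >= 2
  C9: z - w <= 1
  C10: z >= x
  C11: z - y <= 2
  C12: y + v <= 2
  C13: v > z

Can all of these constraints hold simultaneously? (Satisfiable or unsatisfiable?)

Unsatisfiable

From constraints 4 and 8: w ≥ z and z ≥ 2, so w ≥ 2. From constraint 6: w ≤ 1. But 1 < 2, so no value of w works.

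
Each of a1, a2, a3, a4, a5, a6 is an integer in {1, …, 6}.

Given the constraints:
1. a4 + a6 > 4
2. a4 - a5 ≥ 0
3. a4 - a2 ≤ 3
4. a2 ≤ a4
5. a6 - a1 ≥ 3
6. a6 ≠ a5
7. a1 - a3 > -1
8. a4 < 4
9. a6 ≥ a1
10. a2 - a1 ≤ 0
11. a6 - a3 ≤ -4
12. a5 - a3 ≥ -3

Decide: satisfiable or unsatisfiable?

Unsatisfiable

Constraints 2, 3, 5, 10, 11, and 12 give a5 − a3 ≥ -3, a3 − a6 ≥ 4, a6 − a1 ≥ 3, a1 − a2 ≥ 0, a2 − a4 ≥ -3, a4 − a5 ≥ 0.
Adding all 6 inequalities: the left sides telescope to 0, and the right sides sum to (-3) + 4 + 3 + 0 + (-3) + 0 = 1. So 0 ≥ 1, which is false.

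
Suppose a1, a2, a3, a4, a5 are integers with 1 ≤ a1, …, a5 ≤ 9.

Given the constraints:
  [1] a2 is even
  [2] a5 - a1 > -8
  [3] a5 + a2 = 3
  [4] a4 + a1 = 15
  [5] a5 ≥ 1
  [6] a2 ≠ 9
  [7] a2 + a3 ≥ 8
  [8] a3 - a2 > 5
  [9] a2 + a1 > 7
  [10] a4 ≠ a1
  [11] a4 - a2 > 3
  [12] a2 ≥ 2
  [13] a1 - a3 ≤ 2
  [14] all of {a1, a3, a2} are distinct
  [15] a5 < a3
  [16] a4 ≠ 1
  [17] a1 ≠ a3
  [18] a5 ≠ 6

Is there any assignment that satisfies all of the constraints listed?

One satisfying assignment is a1 = 7, a2 = 2, a3 = 8, a4 = 8, a5 = 1.
For the less obvious constraints — constraint 2: a5 - a1 = -6; constraint 3: a5 + a2 = 3; constraint 4: a4 + a1 = 15 — and the others hold by inspection.

Satisfiable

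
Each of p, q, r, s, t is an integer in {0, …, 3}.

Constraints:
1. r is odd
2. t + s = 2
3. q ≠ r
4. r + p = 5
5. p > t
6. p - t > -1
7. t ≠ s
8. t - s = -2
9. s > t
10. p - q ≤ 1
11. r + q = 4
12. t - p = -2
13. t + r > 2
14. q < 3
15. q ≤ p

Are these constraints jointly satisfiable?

One satisfying assignment is p = 2, q = 1, r = 3, s = 2, t = 0.
For the less obvious constraints — constraint 2: t + s = 2; constraint 4: r + p = 5; constraint 6: p - t = 2 — and the others hold by inspection.

Satisfiable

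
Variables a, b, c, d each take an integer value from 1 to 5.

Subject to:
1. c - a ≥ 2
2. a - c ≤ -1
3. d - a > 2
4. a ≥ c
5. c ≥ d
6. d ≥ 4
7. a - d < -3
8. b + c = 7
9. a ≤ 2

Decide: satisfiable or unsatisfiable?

Unsatisfiable

From constraints 5 and 6: c ≥ d and d ≥ 4, so c ≥ 4. From constraints 4 and 9: c ≤ a and a ≤ 2, so c ≤ 2. But 2 < 4, so no value of c works.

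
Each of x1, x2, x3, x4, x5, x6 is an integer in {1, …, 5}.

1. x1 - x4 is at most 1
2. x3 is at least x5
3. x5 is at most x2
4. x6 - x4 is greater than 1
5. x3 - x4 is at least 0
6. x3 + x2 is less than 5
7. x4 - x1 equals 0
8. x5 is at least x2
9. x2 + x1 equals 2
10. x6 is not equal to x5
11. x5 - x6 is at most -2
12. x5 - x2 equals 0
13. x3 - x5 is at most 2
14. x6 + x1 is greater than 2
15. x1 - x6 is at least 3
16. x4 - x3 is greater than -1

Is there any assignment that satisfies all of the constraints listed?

Constraints 1, 5, 11, 13, and 15 give x4 − x1 ≥ -1, x1 − x6 ≥ 3, x6 − x5 ≥ 2, x5 − x3 ≥ -2, x3 − x4 ≥ 0.
Adding all 5 inequalities: the left sides telescope to 0, and the right sides sum to (-1) + 3 + 2 + (-2) + 0 = 2. So 0 ≥ 2, which is false.

Unsatisfiable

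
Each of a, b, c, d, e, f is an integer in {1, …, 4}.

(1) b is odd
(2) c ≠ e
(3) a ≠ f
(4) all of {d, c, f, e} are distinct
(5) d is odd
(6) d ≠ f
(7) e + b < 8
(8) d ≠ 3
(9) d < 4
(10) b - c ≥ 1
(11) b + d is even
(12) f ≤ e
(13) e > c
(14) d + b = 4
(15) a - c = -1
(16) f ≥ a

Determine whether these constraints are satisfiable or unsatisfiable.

Setting (a, b, c, d, e, f) = (1, 3, 2, 1, 4, 3) satisfies everything: constraint 7: e + b = 7; constraint 10: b - c = 1; constraint 14: d + b = 4, and the others follow.

Satisfiable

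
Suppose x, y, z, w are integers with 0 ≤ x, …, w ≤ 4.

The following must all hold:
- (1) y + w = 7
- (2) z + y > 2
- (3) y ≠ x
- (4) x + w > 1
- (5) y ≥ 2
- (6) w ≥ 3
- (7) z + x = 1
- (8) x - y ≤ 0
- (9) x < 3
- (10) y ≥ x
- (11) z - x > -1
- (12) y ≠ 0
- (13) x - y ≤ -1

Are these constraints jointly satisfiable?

Satisfiable

The assignment x = 0, y = 3, z = 1, w = 4 works:
  constraint 1 holds since y + w = 7.
  constraint 2 holds since z + y = 4.
The rest check out directly.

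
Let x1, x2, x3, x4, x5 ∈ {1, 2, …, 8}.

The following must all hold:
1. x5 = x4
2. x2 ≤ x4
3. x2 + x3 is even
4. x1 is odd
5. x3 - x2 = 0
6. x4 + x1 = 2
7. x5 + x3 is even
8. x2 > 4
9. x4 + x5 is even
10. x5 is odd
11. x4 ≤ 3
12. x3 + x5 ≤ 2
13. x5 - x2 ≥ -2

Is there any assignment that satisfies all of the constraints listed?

From constraint 8: x2 ≥ 5. From constraints 2 and 11: x2 ≤ x4 and x4 ≤ 3, so x2 ≤ 3. But 3 < 5, so no value of x2 works.

Unsatisfiable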